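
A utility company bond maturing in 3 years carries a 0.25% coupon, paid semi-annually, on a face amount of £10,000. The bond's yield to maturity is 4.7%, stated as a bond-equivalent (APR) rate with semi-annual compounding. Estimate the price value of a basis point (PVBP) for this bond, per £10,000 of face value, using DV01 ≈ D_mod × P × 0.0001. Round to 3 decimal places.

Periodic yield y = 0.0235.
  t   CF        PV=CF/(1+0.0235)^t    t·PV
  1        12.50        12.2130        12.2130
  2        12.50        11.9326        23.8652
  3        12.50        11.6586        34.9758
  4        12.50        11.3909        45.5637
  5        12.50        11.1294        55.6469
  6    10,012.50     8,709.9457    52,259.6742
  Σ                  8,768.2702    52,431.9386
P = 8,768.2702; D_Mac = 5.97974 half-year periods = 2.98987 yrs; D_mod = 2.92122 yrs.
DV01 ≈ 2.92122 × 8,768.2702 × 0.0001 = 2.561404.

£2.561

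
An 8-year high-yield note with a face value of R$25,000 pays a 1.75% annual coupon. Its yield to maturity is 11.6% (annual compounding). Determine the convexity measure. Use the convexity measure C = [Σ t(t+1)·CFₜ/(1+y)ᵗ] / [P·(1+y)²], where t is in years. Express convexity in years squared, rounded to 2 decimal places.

With y = 0.116:
  t   CF        PV=CF/(1+0.116)^t    t·PV        t(t+1)·PV
  1       437.50       392.0251       392.0251         784.0502
  2       437.50       351.2770       702.5539       2,107.6618
  3       437.50       314.7643       944.2929       3,777.1716
  4       437.50       282.0469     1,128.1875       5,640.9373
  5       437.50       252.7302     1,263.6508       7,581.9050
  6       437.50       226.4607     1,358.7643       9,511.3504
  7       437.50       202.9218     1,420.4526      11,363.6205
  8    25,437.50    10,572.0904    84,576.7235     761,190.5118
  Σ                 12,594.3163    91,786.6507     801,957.2086
P = 12,594.3163.
Convexity = Σ t(t+1)·PV / [P·(1+y)²] = 801,957.2086 / (12,594.3163 × 1.245456) = 51.12675.

51.13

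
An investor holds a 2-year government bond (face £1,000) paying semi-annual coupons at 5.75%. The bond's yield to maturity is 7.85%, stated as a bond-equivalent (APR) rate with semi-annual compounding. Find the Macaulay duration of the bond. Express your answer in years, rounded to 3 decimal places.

Periodic yield y = 0.03925. Discount each cash flow and weight by its period:
  t   CF        PV=CF/(1+0.03925)^t    t·PV
  1        28.75        27.6642        27.6642
  2        28.75        26.6194        53.2387
  3        28.75        25.6140        76.8421
  4     1,028.75       881.9211     3,527.6843
  Σ                    961.8186     3,685.4292
Price P = Σ PV = 961.8186.
Macaulay duration = Σ(t·PV) / P = 3,685.4292 / 961.8186 = 3.83173 half-year periods.
In years: 3.83173 / 2 = 1.91586 years.

1.916 years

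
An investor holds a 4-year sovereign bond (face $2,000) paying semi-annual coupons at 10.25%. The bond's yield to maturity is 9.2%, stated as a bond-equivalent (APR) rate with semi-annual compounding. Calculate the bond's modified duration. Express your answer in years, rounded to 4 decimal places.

Periodic yield y = 0.046. First find Macaulay duration:
  t   CF        PV=CF/(1+0.046)^t    t·PV
  1       102.50        97.9924        97.9924
  2       102.50        93.6829       187.3659
  3       102.50        89.5630       268.6891
  4       102.50        85.6243       342.4973
  5       102.50        81.8588       409.2941
  6       102.50        78.2589       469.5534
  7       102.50        74.8173       523.7212
  8     2,102.50     1,467.1771    11,737.4165
  Σ                  2,068.9747    14,036.5297
P = 2,068.9747; Macaulay duration = 14,036.5297 / 2,068.9747 = 6.78429 half-year periods = 3.39215 years.
Modified duration = D_Mac / (1 + y) = 3.39215 / 1.046 = 3.24297 years.

3.2430 years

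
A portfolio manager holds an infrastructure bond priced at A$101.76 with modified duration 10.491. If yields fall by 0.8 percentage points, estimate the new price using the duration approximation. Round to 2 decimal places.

A$110.30

Duration approximation: ΔP/P ≈ -D_mod · Δy = -10.491 × (-0.008) = +0.083928.
New price ≈ 101.76 × (1 + 0.083928) = 110.30051328.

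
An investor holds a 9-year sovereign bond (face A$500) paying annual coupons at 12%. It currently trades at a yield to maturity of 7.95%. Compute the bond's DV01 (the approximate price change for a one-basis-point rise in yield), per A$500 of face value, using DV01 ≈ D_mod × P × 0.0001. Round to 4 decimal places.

Periodic yield y = 0.0795.
  t   CF        PV=CF/(1+0.0795)^t    t·PV
  1        60.00        55.5813        55.5813
  2        60.00        51.4880       102.9760
  3        60.00        47.6961       143.0884
  4        60.00        44.1836       176.7342
  5        60.00        40.9296       204.6482
  6        60.00        37.9154       227.4923
  7        60.00        35.1231       245.8616
  8        60.00        32.5364       260.2915
  9       560.00       281.3094     2,531.7844
  Σ                    626.7629     3,948.4580
P = 626.7629; D_Mac = 6.29976 yrs; D_mod = 5.83582 yrs.
DV01 ≈ 5.83582 × 626.7629 × 0.0001 = 0.365767.

A$0.3658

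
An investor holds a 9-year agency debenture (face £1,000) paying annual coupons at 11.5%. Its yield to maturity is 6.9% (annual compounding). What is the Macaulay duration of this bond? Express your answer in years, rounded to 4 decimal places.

6.4308 years

Periodic yield y = 0.069. Discount each cash flow and weight by its year:
  t   CF        PV=CF/(1+0.069)^t    t·PV
  1       115.00       107.5772       107.5772
  2       115.00       100.6335       201.2669
  3       115.00        94.1379       282.4138
  4       115.00        88.0617       352.2468
  5       115.00        82.3776       411.8882
  6       115.00        77.0605       462.3628
  7       115.00        72.0865       504.6055
  8       115.00        67.4336       539.4686
  9     1,115.00       611.6113     5,504.5020
  Σ                  1,300.9798     8,366.3317
Price P = Σ PV = 1,300.9798.
Macaulay duration = Σ(t·PV) / P = 8,366.3317 / 1,300.9798 = 6.43079 years.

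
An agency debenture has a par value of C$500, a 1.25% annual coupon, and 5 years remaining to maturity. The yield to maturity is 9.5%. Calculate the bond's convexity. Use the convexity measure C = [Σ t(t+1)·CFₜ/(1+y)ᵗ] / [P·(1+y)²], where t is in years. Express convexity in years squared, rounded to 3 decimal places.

With y = 0.095:
  t   CF        PV=CF/(1+0.095)^t    t·PV        t(t+1)·PV
  1         6.25         5.7078         5.7078          11.4155
  2         6.25         5.2126        10.4251          31.2754
  3         6.25         4.7603        14.2810          57.1240
  4         6.25         4.3473        17.3894          86.9468
  5       506.25       321.5840     1,607.9200       9,647.5202
  Σ                    341.6120     1,655.7233       9,834.2819
P = 341.6120.
Convexity = Σ t(t+1)·PV / [P·(1+y)²] = 9,834.2819 / (341.6120 × 1.199025) = 24.00940.

24.009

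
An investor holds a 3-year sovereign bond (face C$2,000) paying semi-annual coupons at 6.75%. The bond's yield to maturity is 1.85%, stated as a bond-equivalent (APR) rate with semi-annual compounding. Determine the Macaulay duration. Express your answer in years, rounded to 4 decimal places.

Periodic yield y = 0.00925. Discount each cash flow and weight by its period:
  t   CF        PV=CF/(1+0.00925)^t    t·PV
  1        67.50        66.8813        66.8813
  2        67.50        66.2684       132.5367
  3        67.50        65.6610       196.9830
  4        67.50        65.0592       260.2368
  5        67.50        64.4629       322.3146
  6     2,067.50     1,956.3789    11,738.2734
  Σ                  2,284.7117    12,717.2259
Price P = Σ PV = 2,284.7117.
Macaulay duration = Σ(t·PV) / P = 12,717.2259 / 2,284.7117 = 5.56623 half-year periods.
In years: 5.56623 / 2 = 2.78311 years.

2.7831 years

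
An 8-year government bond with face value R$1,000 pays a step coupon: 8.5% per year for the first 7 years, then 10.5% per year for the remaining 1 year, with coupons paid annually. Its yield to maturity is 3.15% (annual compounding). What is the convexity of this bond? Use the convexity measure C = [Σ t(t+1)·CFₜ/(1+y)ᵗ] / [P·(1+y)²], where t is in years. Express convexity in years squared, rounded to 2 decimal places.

With y = 0.0315:
  t   CF        PV=CF/(1+0.0315)^t    t·PV        t(t+1)·PV
  1        85.00        82.4043        82.4043         164.8085
  2        85.00        79.8878       159.7756         479.3268
  3        85.00        77.4482       232.3445         929.3782
  4        85.00        75.0831       300.3323       1,501.6613
  5        85.00        72.7902       363.9509       2,183.7053
  6        85.00        70.5673       423.4038       2,963.8268
  7        85.00        68.4123       478.8862       3,831.0898
  8     1,105.00       862.2008     6,897.6064      62,078.4573
  Σ                  1,388.7939     8,938.7040      74,132.2540
P = 1,388.7939.
Convexity = Σ t(t+1)·PV / [P·(1+y)²] = 74,132.2540 / (1,388.7939 × 1.063992) = 50.16848.

50.17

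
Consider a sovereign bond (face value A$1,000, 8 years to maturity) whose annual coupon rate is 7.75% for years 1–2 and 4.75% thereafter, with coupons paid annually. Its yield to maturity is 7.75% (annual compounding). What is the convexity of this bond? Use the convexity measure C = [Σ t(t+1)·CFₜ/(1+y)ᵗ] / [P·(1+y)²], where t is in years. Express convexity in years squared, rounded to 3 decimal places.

With y = 0.0775:
  t   CF        PV=CF/(1+0.0775)^t    t·PV        t(t+1)·PV
  1        77.50        71.9258        71.9258         143.8515
  2        77.50        66.7524       133.5049         400.5146
  3        47.50        37.9701       113.9103         455.6412
  4        47.50        35.2391       140.9563         704.7815
  5        47.50        32.7045       163.5224         981.1343
  6        47.50        30.3522       182.1131       1,274.7917
  7        47.50        28.1691       197.1836       1,577.4685
  8     1,047.50       576.5219     4,612.1751      41,509.5760
  Σ                    879.6350     5,615.2914      47,047.7594
P = 879.6350.
Convexity = Σ t(t+1)·PV / [P·(1+y)²] = 47,047.7594 / (879.6350 × 1.161006) = 46.06827.

46.068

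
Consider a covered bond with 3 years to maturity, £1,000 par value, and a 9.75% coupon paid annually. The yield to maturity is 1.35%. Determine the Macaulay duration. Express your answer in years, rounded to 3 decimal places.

Periodic yield y = 0.0135. Discount each cash flow and weight by its year:
  t   CF        PV=CF/(1+0.0135)^t    t·PV
  1        97.50        96.2013        96.2013
  2        97.50        94.9199       189.8397
  3     1,097.50     1,054.2249     3,162.6747
  Σ                  1,245.3460     3,448.7157
Price P = Σ PV = 1,245.3460.
Macaulay duration = Σ(t·PV) / P = 3,448.7157 / 1,245.3460 = 2.76928 years.

2.769 years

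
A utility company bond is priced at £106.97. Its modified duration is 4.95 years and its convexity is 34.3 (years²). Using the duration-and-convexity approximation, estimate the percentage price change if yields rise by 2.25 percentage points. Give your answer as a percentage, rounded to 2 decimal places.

-10.27%

Duration effect: -D_mod·Δy = -4.95 × (+0.0225) = -0.111375
Convexity effect: ½·C·(Δy)² = 0.5 × 34.3 × (0.0225)² = +0.0086821875
ΔP/P ≈ -0.111375 + 0.0086821875 = -0.1026928125
= -10.26928125%.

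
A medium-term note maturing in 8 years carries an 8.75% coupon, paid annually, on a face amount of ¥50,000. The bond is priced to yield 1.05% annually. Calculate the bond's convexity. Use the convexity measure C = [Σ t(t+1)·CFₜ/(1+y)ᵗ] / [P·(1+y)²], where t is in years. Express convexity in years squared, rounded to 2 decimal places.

52.98

With y = 0.0105:
  t   CF        PV=CF/(1+0.0105)^t    t·PV        t(t+1)·PV
  1     4,375.00     4,329.5398     4,329.5398       8,659.0797
  2     4,375.00     4,284.5520     8,569.1041      25,707.3122
  3     4,375.00     4,240.0317    12,720.0951      50,880.3804
  4     4,375.00     4,195.9740    16,783.8959      83,919.4795
  5     4,375.00     4,152.3740    20,761.8702     124,571.2214
  6     4,375.00     4,109.2272    24,655.3630     172,587.5408
  7     4,375.00     4,066.5286    28,465.7003     227,725.6023
  8    54,375.00    50,015.9736   400,127.7888   3,601,150.0996
  Σ                 79,394.2010   516,413.3573   4,295,200.7160
P = 79,394.2010.
Convexity = Σ t(t+1)·PV / [P·(1+y)²] = 4,295,200.7160 / (79,394.2010 × 1.021110) = 52.98123.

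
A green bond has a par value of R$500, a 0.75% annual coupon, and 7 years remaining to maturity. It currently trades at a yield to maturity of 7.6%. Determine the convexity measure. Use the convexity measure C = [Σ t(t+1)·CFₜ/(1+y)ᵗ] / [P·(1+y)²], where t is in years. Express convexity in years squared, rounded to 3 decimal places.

46.516

With y = 0.076:
  t   CF        PV=CF/(1+0.076)^t    t·PV        t(t+1)·PV
  1         3.75         3.4851         3.4851           6.9703
  2         3.75         3.2390         6.4779          19.4338
  3         3.75         3.0102         9.0306          36.1223
  4         3.75         2.7976        11.1903          55.9516
  5         3.75         2.6000        12.9999          77.9994
  6         3.75         2.4163        14.4980         101.4862
  7       503.75       301.6679     2,111.6756      16,893.4047
  Σ                    319.2161     2,169.3575      17,191.3682
P = 319.2161.
Convexity = Σ t(t+1)·PV / [P·(1+y)²] = 17,191.3682 / (319.2161 × 1.157776) = 46.51586.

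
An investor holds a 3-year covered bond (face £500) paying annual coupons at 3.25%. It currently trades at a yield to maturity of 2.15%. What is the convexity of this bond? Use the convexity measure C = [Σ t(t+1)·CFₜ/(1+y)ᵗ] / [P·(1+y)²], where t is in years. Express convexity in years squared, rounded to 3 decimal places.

With y = 0.0215:
  t   CF        PV=CF/(1+0.0215)^t    t·PV        t(t+1)·PV
  1        16.25        15.9080        15.9080          31.8160
  2        16.25        15.5732        31.1463          93.4389
  3       516.25       484.3340     1,453.0020       5,812.0079
  Σ                    515.8151     1,500.0563       5,937.2628
P = 515.8151.
Convexity = Σ t(t+1)·PV / [P·(1+y)²] = 5,937.2628 / (515.8151 × 1.043462) = 11.03101.

11.031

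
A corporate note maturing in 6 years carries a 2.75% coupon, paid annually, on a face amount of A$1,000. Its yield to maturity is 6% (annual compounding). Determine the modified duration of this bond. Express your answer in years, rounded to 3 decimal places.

5.255 years

Periodic yield y = 0.06. First find Macaulay duration:
  t   CF        PV=CF/(1+0.06)^t    t·PV
  1        27.50        25.9434        25.9434
  2        27.50        24.4749        48.9498
  3        27.50        23.0895        69.2686
  4        27.50        21.7826        87.1303
  5        27.50        20.5496       102.7480
  6     1,027.50       724.3470     4,346.0817
  Σ                    840.1870     4,680.1218
P = 840.1870; Macaulay duration = 4,680.1218 / 840.1870 = 5.57033 years.
Modified duration = D_Mac / (1 + y) = 5.57033 / 1.06 = 5.25503 years.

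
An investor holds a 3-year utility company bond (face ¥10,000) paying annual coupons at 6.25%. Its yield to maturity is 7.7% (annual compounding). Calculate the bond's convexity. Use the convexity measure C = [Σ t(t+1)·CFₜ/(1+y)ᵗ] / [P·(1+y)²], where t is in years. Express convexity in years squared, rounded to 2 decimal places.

With y = 0.077:
  t   CF        PV=CF/(1+0.077)^t    t·PV        t(t+1)·PV
  1       625.00       580.3157       580.3157       1,160.6314
  2       625.00       538.8261     1,077.6522       3,232.9565
  3    10,625.00     8,505.1471    25,515.4413     102,061.7651
  Σ                  9,624.2889    27,173.4091     106,455.3530
P = 9,624.2889.
Convexity = Σ t(t+1)·PV / [P·(1+y)²] = 106,455.3530 / (9,624.2889 × 1.159929) = 9.53603.

9.54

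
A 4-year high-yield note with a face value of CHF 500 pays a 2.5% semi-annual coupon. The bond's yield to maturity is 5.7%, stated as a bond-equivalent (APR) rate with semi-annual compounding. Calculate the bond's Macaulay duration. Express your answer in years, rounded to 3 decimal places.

Periodic yield y = 0.0285. Discount each cash flow and weight by its period:
  t   CF        PV=CF/(1+0.0285)^t    t·PV
  1         6.25         6.0768         6.0768
  2         6.25         5.9084        11.8168
  3         6.25         5.7447        17.2341
  4         6.25         5.5855        22.3420
  5         6.25         5.4307        27.1537
  6         6.25         5.2802        31.6815
  7         6.25         5.1339        35.9375
  8       506.25       404.3251     3,234.6005
  Σ                    443.4854     3,386.8430
Price P = Σ PV = 443.4854.
Macaulay duration = Σ(t·PV) / P = 3,386.8430 / 443.4854 = 7.63688 half-year periods.
In years: 7.63688 / 2 = 3.81844 years.

3.818 years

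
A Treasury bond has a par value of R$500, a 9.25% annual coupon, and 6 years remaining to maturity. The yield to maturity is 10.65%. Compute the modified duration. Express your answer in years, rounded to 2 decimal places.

4.36 years

Periodic yield y = 0.1065. First find Macaulay duration:
  t   CF        PV=CF/(1+0.1065)^t    t·PV
  1        46.25        41.7985        41.7985
  2        46.25        37.7754        75.5508
  3        46.25        34.1395       102.4186
  4        46.25        30.8536       123.4145
  5        46.25        27.8840       139.4199
  6       546.25       297.6343     1,785.8056
  Σ                    470.0852     2,268.4078
P = 470.0852; Macaulay duration = 2,268.4078 / 470.0852 = 4.82552 years.
Modified duration = D_Mac / (1 + y) = 4.82552 / 1.1065 = 4.36107 years.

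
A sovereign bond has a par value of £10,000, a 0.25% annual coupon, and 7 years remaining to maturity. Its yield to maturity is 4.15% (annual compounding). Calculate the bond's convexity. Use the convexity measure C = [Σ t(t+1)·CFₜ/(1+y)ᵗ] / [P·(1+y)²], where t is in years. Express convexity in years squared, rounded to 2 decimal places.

With y = 0.0415:
  t   CF        PV=CF/(1+0.0415)^t    t·PV        t(t+1)·PV
  1        25.00        24.0038        24.0038          48.0077
  2        25.00        23.0474        46.0947         138.2842
  3        25.00        22.1290        66.3871         265.5482
  4        25.00        21.2473        84.9890         424.9452
  5        25.00        20.4006       102.0032         612.0190
  6        25.00        19.5877       117.5264         822.6851
  7    10,025.00     7,541.7036    52,791.9254     422,335.4029
  Σ                  7,672.1195    53,232.9297     424,646.8923
P = 7,672.1195.
Convexity = Σ t(t+1)·PV / [P·(1+y)²] = 424,646.8923 / (7,672.1195 × 1.084722) = 51.02630.

51.03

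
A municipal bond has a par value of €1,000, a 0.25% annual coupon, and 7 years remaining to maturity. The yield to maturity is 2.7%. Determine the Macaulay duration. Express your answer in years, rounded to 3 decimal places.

Periodic yield y = 0.027. Discount each cash flow and weight by its year:
  t   CF        PV=CF/(1+0.027)^t    t·PV
  1         2.50         2.4343         2.4343
  2         2.50         2.3703         4.7406
  3         2.50         2.3080         6.9239
  4         2.50         2.2473         8.9891
  5         2.50         2.1882        10.9410
  6         2.50         2.1307        12.7841
  7     1,002.50       831.9386     5,823.5702
  Σ                    845.6173     5,870.3831
Price P = Σ PV = 845.6173.
Macaulay duration = Σ(t·PV) / P = 5,870.3831 / 845.6173 = 6.94213 years.

6.942 years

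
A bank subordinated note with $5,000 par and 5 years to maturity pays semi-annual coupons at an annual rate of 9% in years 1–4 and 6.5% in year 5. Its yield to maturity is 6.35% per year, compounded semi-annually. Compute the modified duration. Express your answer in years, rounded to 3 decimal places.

4.048 years

Periodic yield y = 0.03175. First find Macaulay duration:
  t   CF        PV=CF/(1+0.03175)^t    t·PV
  1       225.00       218.0761       218.0761
  2       225.00       211.3652       422.7305
  3       225.00       204.8609       614.5827
  4       225.00       198.5567       794.2269
  5       225.00       192.4466       962.2328
  6       225.00       186.5244     1,119.1464
  7       225.00       180.7845     1,265.4914
  8       225.00       175.2212     1,401.7698
  9       162.50       122.6544     1,103.8894
  10    5,162.50     3,776.7244    37,767.2436
  Σ                  5,467.2144    45,669.3896
P = 5,467.2144; Macaulay duration = 45,669.3896 / 5,467.2144 = 8.35332 half-year periods = 4.17666 years.
Modified duration = D_Mac / (1 + y) = 4.17666 / 1.03175 = 4.04813 years.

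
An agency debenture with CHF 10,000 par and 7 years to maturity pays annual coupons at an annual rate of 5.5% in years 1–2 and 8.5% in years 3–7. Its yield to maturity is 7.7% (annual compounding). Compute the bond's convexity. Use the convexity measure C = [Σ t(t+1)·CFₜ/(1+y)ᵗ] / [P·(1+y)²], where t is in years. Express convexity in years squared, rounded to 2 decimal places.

With y = 0.077:
  t   CF        PV=CF/(1+0.077)^t    t·PV        t(t+1)·PV
  1       550.00       510.6778       510.6778       1,021.3556
  2       550.00       474.1670       948.3339       2,845.0017
  3       850.00       680.4118     2,041.2353       8,164.9412
  4       850.00       631.7658     2,527.0632      12,635.3160
  5       850.00       586.5978     2,932.9889      17,597.9332
  6       850.00       544.6590     3,267.9542      22,875.6791
  7    10,850.00     6,455.3503    45,187.4522     361,499.6175
  Σ                  9,883.6294    57,415.7054     426,639.8444
P = 9,883.6294.
Convexity = Σ t(t+1)·PV / [P·(1+y)²] = 426,639.8444 / (9,883.6294 × 1.159929) = 37.21462.

37.21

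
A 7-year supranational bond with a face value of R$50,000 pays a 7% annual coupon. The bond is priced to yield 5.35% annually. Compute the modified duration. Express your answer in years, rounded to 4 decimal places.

Periodic yield y = 0.0535. First find Macaulay duration:
  t   CF        PV=CF/(1+0.0535)^t    t·PV
  1     3,500.00     3,322.2591     3,322.2591
  2     3,500.00     3,153.5445     6,307.0890
  3     3,500.00     2,993.3977     8,980.1932
  4     3,500.00     2,841.3837    11,365.5348
  5     3,500.00     2,697.0894    13,485.4471
  6     3,500.00     2,560.1228    15,360.7371
  7    53,500.00    37,145.9956   260,021.9689
  Σ                 54,713.7929   318,843.2291
P = 54,713.7929; Macaulay duration = 318,843.2291 / 54,713.7929 = 5.82747 years.
Modified duration = D_Mac / (1 + y) = 5.82747 / 1.0535 = 5.53154 years.

5.5315 years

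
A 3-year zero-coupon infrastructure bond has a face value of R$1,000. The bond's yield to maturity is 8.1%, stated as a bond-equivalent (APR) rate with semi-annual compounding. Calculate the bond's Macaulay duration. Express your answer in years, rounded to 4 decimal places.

A zero-coupon bond has a single cash flow at maturity, so its Macaulay duration equals its maturity: 3 years.
(Equivalently: 6 semi-annual periods ÷ 2 = 3 years.)

3.0000 years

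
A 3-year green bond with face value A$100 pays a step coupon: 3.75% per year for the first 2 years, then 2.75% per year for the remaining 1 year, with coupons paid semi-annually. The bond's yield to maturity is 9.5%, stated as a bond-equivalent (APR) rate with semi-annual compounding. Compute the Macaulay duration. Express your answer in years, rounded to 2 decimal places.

Periodic yield y = 0.0475. Discount each cash flow and weight by its period:
  t   CF        PV=CF/(1+0.0475)^t    t·PV
  1        1.875         1.7900         1.7900
  2        1.875         1.7088         3.4176
  3        1.875         1.6313         4.8940
  4        1.875         1.5573         6.2294
  5        1.375         1.0903         5.4513
  6      101.375        76.7373       460.4240
  Σ                     84.5150       482.2062
Price P = Σ PV = 84.5150.
Macaulay duration = Σ(t·PV) / P = 482.2062 / 84.5150 = 5.70557 half-year periods.
In years: 5.70557 / 2 = 2.85278 years.

2.85 years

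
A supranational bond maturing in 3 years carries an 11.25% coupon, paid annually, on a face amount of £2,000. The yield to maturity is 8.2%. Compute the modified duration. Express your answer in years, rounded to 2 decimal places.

Periodic yield y = 0.082. First find Macaulay duration:
  t   CF        PV=CF/(1+0.082)^t    t·PV
  1       225.00       207.9482       207.9482
  2       225.00       192.1888       384.3775
  3     2,225.00     1,756.5003     5,269.5010
  Σ                  2,156.6373     5,861.8267
P = 2,156.6373; Macaulay duration = 5,861.8267 / 2,156.6373 = 2.71804 years.
Modified duration = D_Mac / (1 + y) = 2.71804 / 1.082 = 2.51205 years.

2.51 years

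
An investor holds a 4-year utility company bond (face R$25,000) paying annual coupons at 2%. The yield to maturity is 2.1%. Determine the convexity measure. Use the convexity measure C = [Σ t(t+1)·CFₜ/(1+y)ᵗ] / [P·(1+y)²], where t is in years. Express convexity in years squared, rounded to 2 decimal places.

With y = 0.021:
  t   CF        PV=CF/(1+0.021)^t    t·PV        t(t+1)·PV
  1       500.00       489.7160       489.7160         979.4319
  2       500.00       479.6435       959.2869       2,877.8607
  3       500.00       469.7781     1,409.3343       5,637.3373
  4    25,500.00    23,465.8998    93,863.5992     469,317.9962
  Σ                 24,905.0373    96,721.9364     478,812.6262
P = 24,905.0373.
Convexity = Σ t(t+1)·PV / [P·(1+y)²] = 478,812.6262 / (24,905.0373 × 1.042441) = 18.44280.

18.44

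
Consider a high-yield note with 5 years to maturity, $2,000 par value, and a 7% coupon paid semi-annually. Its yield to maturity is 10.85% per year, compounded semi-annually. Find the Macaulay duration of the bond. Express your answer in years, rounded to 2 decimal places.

4.24 years

Periodic yield y = 0.05425. Discount each cash flow and weight by its period:
  t   CF        PV=CF/(1+0.05425)^t    t·PV
  1        70.00        66.3979        66.3979
  2        70.00        62.9812       125.9624
  3        70.00        59.7403       179.2208
  4        70.00        56.6661       226.6645
  5        70.00        53.7502       268.7509
  6        70.00        50.9843       305.9057
  7        70.00        48.3607       338.5251
  8        70.00        45.8722       366.9773
  9        70.00        43.5117       391.6049
  10    2,070.00     1,220.4901    12,204.9007
  Σ                  1,708.7546    14,474.9101
Price P = Σ PV = 1,708.7546.
Macaulay duration = Σ(t·PV) / P = 14,474.9101 / 1,708.7546 = 8.47103 half-year periods.
In years: 8.47103 / 2 = 4.23551 years.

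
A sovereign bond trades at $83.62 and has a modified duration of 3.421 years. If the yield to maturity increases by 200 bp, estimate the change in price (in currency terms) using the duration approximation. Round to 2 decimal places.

-$5.72

Duration approximation: ΔP/P ≈ -D_mod · Δy = -3.421 × (+0.02) = -0.068420.
ΔP ≈ 83.62 × (-0.068420) = -5.7212804.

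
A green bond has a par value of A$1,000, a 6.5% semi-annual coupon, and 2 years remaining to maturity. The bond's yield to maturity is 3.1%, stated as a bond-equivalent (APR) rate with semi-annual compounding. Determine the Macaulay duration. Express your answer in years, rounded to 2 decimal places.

1.91 years

Periodic yield y = 0.0155. Discount each cash flow and weight by its period:
  t   CF        PV=CF/(1+0.0155)^t    t·PV
  1        32.50        32.0039        32.0039
  2        32.50        31.5154        63.0309
  3        32.50        31.0344        93.1032
  4     1,032.50       970.8907     3,883.5629
  Σ                  1,065.4445     4,071.7010
Price P = Σ PV = 1,065.4445.
Macaulay duration = Σ(t·PV) / P = 4,071.7010 / 1,065.4445 = 3.82160 half-year periods.
In years: 3.82160 / 2 = 1.91080 years.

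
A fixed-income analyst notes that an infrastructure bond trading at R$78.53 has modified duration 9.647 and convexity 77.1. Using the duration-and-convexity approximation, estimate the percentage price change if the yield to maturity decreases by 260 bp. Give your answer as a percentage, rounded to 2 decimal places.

+27.69%

Duration effect: -D_mod·Δy = -9.647 × (-0.026) = +0.250822
Convexity effect: ½·C·(Δy)² = 0.5 × 77.1 × (-0.026)² = +0.0260598
ΔP/P ≈ +0.250822 + 0.0260598 = +0.2768818
= +27.68818%.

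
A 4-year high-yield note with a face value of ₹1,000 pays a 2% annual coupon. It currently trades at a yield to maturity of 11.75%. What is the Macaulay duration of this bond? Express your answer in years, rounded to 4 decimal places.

3.8575 years

Periodic yield y = 0.1175. Discount each cash flow and weight by its year:
  t   CF        PV=CF/(1+0.1175)^t    t·PV
  1        20.00        17.8971        17.8971
  2        20.00        16.0153        32.0306
  3        20.00        14.3314        42.9941
  4     1,020.00       654.0486     2,616.1945
  Σ                    702.2924     2,709.1163
Price P = Σ PV = 702.2924.
Macaulay duration = Σ(t·PV) / P = 2,709.1163 / 702.2924 = 3.85753 years.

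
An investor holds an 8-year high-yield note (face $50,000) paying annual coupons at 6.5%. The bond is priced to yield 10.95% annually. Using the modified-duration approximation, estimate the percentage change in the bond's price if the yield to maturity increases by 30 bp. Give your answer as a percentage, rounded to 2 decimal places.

Periodic yield y = 0.1095. Modified duration first:
  t   CF        PV=CF/(1+0.1095)^t    t·PV
  1     3,250.00     2,929.2474     2,929.2474
  2     3,250.00     2,640.1509     5,280.3018
  3     3,250.00     2,379.5862     7,138.7586
  4     3,250.00     2,144.7374     8,578.9498
  5     3,250.00     1,933.0666     9,665.3332
  6     3,250.00     1,742.2863    10,453.7178
  7     3,250.00     1,570.3347    10,992.3426
  8    53,250.00    23,190.0219   185,520.1755
  Σ                 38,529.4315   240,558.8267
P = 38,529.4315; D_Mac = 6.24351 yrs; D_mod = 6.24351/(1+0.1095) = 5.62732 yrs.
ΔP/P ≈ -D_mod · Δy = -5.62732 × (+0.003) = -0.016882 = -1.6882%.

-1.69%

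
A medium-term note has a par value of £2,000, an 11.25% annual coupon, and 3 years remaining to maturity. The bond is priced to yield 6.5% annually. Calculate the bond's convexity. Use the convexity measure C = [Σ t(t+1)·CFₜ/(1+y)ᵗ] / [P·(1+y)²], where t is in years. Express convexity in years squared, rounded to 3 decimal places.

9.287

With y = 0.065:
  t   CF        PV=CF/(1+0.065)^t    t·PV        t(t+1)·PV
  1       225.00       211.2676       211.2676         422.5352
  2       225.00       198.3733       396.7467       1,190.2400
  3     2,225.00     1,841.9642     5,525.8927      22,103.5708
  Σ                  2,251.6052     6,133.9070      23,716.3460
P = 2,251.6052.
Convexity = Σ t(t+1)·PV / [P·(1+y)²] = 23,716.3460 / (2,251.6052 × 1.134225) = 9.28659.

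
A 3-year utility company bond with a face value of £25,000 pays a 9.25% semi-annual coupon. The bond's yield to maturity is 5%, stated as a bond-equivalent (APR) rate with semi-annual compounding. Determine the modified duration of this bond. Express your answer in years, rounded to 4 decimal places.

Periodic yield y = 0.025. First find Macaulay duration:
  t   CF        PV=CF/(1+0.025)^t    t·PV
  1     1,156.25     1,128.0488     1,128.0488
  2     1,156.25     1,100.5354     2,201.0708
  3     1,156.25     1,073.6931     3,221.0792
  4     1,156.25     1,047.5054     4,190.0217
  5     1,156.25     1,021.9565     5,109.7826
  6    26,156.25    22,554.4524   135,326.7144
  Σ                 27,926.1916   151,176.7175
P = 27,926.1916; Macaulay duration = 151,176.7175 / 27,926.1916 = 5.41344 half-year periods = 2.70672 years.
Modified duration = D_Mac / (1 + y) = 2.70672 / 1.025 = 2.64070 years.

2.6407 years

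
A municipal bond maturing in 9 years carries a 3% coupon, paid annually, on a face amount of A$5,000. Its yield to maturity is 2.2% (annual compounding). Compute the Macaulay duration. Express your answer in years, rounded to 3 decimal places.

8.056 years

Periodic yield y = 0.022. Discount each cash flow and weight by its year:
  t   CF        PV=CF/(1+0.022)^t    t·PV
  1       150.00       146.7710       146.7710
  2       150.00       143.6116       287.2232
  3       150.00       140.5201       421.5604
  4       150.00       137.4952       549.9810
  5       150.00       134.5355       672.6773
  6       150.00       131.6394       789.8364
  7       150.00       128.8057       901.6397
  8       150.00       126.0329     1,008.2636
  9     5,150.00     4,233.9836    38,105.8520
  Σ                  5,323.3950    42,883.8046
Price P = Σ PV = 5,323.3950.
Macaulay duration = Σ(t·PV) / P = 42,883.8046 / 5,323.3950 = 8.05572 years.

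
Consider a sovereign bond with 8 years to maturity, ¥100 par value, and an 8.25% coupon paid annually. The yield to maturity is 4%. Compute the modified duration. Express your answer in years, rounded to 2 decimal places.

6.15 years

Periodic yield y = 0.04. First find Macaulay duration:
  t   CF        PV=CF/(1+0.04)^t    t·PV
  1         8.25         7.9327         7.9327
  2         8.25         7.6276        15.2552
  3         8.25         7.3342        22.0027
  4         8.25         7.0521        28.2085
  5         8.25         6.7809        33.9045
  6         8.25         6.5201        39.1206
  7         8.25         6.2693        43.8853
  8       108.25        79.0972       632.7777
  Σ                    128.6142       823.0871
P = 128.6142; Macaulay duration = 823.0871 / 128.6142 = 6.39966 years.
Modified duration = D_Mac / (1 + y) = 6.39966 / 1.04 = 6.15352 years.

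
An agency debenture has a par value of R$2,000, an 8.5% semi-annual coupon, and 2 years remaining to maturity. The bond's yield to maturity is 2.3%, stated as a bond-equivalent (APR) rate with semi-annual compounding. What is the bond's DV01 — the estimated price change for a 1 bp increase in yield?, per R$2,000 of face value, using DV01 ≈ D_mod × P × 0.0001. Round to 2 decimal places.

R$0.42

Periodic yield y = 0.0115.
  t   CF        PV=CF/(1+0.0115)^t    t·PV
  1        85.00        84.0336        84.0336
  2        85.00        83.0782       166.1564
  3        85.00        82.1337       246.4010
  4     2,085.00     1,991.7852     7,967.1410
  Σ                  2,241.0307     8,463.7321
P = 2,241.0307; D_Mac = 3.77671 half-year periods = 1.88836 yrs; D_mod = 1.86689 yrs.
DV01 ≈ 1.86689 × 2,241.0307 × 0.0001 = 0.418375.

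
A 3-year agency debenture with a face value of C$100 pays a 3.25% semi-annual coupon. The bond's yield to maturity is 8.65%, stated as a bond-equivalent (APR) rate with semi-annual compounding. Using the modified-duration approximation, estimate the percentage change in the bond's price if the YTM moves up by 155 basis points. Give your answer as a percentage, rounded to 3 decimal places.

Periodic yield y = 0.04325. Modified duration first:
  t   CF        PV=CF/(1+0.04325)^t    t·PV
  1        1.625         1.5576         1.5576
  2        1.625         1.4931         2.9861
  3        1.625         1.4312         4.2935
  4        1.625         1.3718         5.4873
  5        1.625         1.3150         6.5748
  6      101.625        78.8261       472.9568
  Σ                     85.9948       493.8561
P = 85.9948; D_Mac = 5.74286 half-year periods = 2.87143 yrs; D_mod = 2.87143/(1+0.04325) = 2.75239 yrs.
ΔP/P ≈ -D_mod · Δy = -2.75239 × (+0.0155) = -0.042662 = -4.2662%.

-4.266%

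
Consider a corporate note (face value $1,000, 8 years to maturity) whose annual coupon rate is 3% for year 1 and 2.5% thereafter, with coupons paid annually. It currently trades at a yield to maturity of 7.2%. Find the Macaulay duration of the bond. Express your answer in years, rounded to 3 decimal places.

7.167 years

Periodic yield y = 0.072. Discount each cash flow and weight by its year:
  t   CF        PV=CF/(1+0.072)^t    t·PV
  1        30.00        27.9851        27.9851
  2        25.00        21.7546        43.5091
  3        25.00        20.2934        60.8803
  4        25.00        18.9304        75.7218
  5        25.00        17.6590        88.2950
  6        25.00        16.4729        98.8377
  7        25.00        15.3666       107.5659
  8     1,025.00       587.7134     4,701.7071
  Σ                    726.1754     5,204.5020
Price P = Σ PV = 726.1754.
Macaulay duration = Σ(t·PV) / P = 5,204.5020 / 726.1754 = 7.16700 years.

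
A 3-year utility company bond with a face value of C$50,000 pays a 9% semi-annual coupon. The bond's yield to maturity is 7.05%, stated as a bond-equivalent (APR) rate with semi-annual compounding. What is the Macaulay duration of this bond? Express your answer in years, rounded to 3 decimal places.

Periodic yield y = 0.03525. Discount each cash flow and weight by its period:
  t   CF        PV=CF/(1+0.03525)^t    t·PV
  1     2,250.00     2,173.3881     2,173.3881
  2     2,250.00     2,099.3848     4,198.7695
  3     2,250.00     2,027.9012     6,083.7037
  4     2,250.00     1,958.8517     7,835.4069
  5     2,250.00     1,892.1533     9,460.7666
  6    52,250.00    42,443.8587   254,663.1520
  Σ                 52,595.5378   284,415.1867
Price P = Σ PV = 52,595.5378.
Macaulay duration = Σ(t·PV) / P = 284,415.1867 / 52,595.5378 = 5.40759 half-year periods.
In years: 5.40759 / 2 = 2.70380 years.

2.704 years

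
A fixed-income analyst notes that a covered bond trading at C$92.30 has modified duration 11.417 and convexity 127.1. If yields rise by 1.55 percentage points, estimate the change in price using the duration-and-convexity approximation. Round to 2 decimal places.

-C$14.92

Duration effect: -D_mod·Δy = -11.417 × (+0.0155) = -0.1769635
Convexity effect: ½·C·(Δy)² = 0.5 × 127.1 × (0.0155)² = +0.0152678875
ΔP/P ≈ -0.1769635 + 0.0152678875 = -0.1616956125
ΔP ≈ 92.30 × (-0.1616956125) = -14.92450503375.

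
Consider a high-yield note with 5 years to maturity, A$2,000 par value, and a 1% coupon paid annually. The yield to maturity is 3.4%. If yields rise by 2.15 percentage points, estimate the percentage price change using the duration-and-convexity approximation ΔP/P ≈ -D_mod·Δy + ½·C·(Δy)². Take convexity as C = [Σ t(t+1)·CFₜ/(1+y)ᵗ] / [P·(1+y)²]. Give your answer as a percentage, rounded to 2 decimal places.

-9.55%

With y = 0.034:
  t   CF        PV=CF/(1+0.034)^t    t·PV        t(t+1)·PV
  1        20.00        19.3424        19.3424          38.6847
  2        20.00        18.7063        37.4127         112.2381
  3        20.00        18.0912        54.2737         217.0949
  4        20.00        17.4964        69.9855         349.9273
  5     2,020.00     1,709.0260     8,545.1301      51,270.7807
  Σ                  1,782.6623     8,726.1443      51,988.7257
P = 1,782.6623; D_Mac = 4.89501 yrs; D_mod = 4.73405 yrs; C = 27.27715.
Duration effect: -4.73405 × (+0.0215) = -0.101782
Convexity effect: 0.5 × 27.27715 × (0.0215)² = +0.0063044
ΔP/P ≈ -0.101782 + 0.0063044 = -0.095478 = -9.5478%.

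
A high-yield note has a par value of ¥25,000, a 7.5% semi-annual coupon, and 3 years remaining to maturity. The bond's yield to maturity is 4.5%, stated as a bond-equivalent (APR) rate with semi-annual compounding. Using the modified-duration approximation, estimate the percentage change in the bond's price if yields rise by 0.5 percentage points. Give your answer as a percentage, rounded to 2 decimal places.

-1.35%

Periodic yield y = 0.0225. Modified duration first:
  t   CF        PV=CF/(1+0.0225)^t    t·PV
  1       937.50       916.8704       916.8704
  2       937.50       896.6948     1,793.3896
  3       937.50       876.9631     2,630.8893
  4       937.50       857.6656     3,430.6625
  5       937.50       838.7928     4,193.9640
  6    25,937.50    22,695.9421   136,175.6523
  Σ                 27,082.9288   149,141.4282
P = 27,082.9288; D_Mac = 5.50684 half-year periods = 2.75342 yrs; D_mod = 2.75342/(1+0.0225) = 2.69283 yrs.
ΔP/P ≈ -D_mod · Δy = -2.69283 × (+0.005) = -0.013464 = -1.3464%.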